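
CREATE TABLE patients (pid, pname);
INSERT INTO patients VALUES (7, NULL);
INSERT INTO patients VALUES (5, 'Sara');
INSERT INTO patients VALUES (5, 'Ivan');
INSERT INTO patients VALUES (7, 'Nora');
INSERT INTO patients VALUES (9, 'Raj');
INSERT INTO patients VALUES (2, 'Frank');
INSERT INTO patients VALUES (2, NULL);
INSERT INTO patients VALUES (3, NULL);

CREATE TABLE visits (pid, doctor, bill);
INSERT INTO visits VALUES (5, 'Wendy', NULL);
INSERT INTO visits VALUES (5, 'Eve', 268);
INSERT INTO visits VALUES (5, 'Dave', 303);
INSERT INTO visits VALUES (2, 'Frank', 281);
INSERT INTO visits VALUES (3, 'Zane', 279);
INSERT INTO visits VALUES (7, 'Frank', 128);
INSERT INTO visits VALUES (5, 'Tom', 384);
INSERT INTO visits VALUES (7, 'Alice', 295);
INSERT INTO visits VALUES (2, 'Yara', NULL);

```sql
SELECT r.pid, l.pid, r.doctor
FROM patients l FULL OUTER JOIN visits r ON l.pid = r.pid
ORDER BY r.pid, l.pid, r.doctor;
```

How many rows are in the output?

18

FULL OUTER JOIN keeps every row from both sides; unmatched rows get NULL for the other side's columns.
Matching on l.pid = r.pid.
Matched pairs: 17; unmatched l rows kept: 1; unmatched r rows kept: 0.
Total: 17 matched + 1 padded = 18 rows.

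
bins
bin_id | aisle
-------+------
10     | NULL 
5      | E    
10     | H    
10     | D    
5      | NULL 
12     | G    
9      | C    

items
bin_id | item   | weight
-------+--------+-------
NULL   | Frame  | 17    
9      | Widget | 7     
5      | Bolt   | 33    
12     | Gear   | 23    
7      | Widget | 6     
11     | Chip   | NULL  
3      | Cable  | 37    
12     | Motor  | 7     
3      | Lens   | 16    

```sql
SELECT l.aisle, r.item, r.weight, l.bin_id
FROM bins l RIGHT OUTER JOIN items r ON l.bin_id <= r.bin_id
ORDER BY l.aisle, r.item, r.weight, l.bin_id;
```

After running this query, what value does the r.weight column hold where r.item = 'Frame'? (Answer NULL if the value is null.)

RIGHT JOIN keeps every row from `items`; unmatched rows get NULL for `bins`'s columns.
Matching on l.bin_id <= r.bin_id. A NULL in a compared column never satisfies the condition.
Matched pairs: 27; unmatched r rows kept: 3.

17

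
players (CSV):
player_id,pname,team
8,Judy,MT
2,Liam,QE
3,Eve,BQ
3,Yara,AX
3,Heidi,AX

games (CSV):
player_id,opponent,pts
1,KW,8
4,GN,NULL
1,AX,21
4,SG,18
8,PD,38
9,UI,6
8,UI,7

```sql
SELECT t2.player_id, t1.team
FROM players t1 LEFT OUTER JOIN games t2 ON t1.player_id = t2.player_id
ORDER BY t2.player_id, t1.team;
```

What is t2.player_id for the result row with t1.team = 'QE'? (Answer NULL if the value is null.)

NULL

LEFT JOIN keeps every row from `players`; unmatched rows get NULL for `games`'s columns.
Matching on t1.player_id = t2.player_id.
Matched pairs: 2; unmatched t1 rows kept: 4.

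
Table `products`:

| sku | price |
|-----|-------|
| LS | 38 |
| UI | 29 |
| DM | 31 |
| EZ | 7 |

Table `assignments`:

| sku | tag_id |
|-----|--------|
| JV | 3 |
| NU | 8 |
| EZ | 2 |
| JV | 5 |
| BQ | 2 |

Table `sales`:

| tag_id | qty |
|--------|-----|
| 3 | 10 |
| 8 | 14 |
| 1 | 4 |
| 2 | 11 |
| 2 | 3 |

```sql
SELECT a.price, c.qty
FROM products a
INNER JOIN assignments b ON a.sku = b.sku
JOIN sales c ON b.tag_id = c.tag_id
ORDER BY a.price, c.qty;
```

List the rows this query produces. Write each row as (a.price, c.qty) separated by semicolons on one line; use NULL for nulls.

(7, 3); (7, 11)

Joins associate left-to-right: products INNER JOIN assignments on sku gives 1 intermediate row(s).
Then INNER JOIN `sales c` on tag_id: keep only rows whose b.tag_id appears in c.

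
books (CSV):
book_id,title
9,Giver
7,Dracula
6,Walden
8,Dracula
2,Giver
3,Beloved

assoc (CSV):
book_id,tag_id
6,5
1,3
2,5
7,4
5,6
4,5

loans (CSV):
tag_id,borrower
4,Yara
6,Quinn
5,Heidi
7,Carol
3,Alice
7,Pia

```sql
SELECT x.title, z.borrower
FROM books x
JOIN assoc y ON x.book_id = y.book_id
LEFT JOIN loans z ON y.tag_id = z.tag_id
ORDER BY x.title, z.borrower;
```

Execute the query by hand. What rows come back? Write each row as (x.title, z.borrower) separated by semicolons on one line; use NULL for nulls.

Evaluate left to right. First `books x INNER JOIN assoc y` on book_id: 3 row(s).
Then LEFT JOIN `loans z` on tag_id: each of those 3 rows is kept; rows whose y.tag_id has no match in z get NULL for z's columns.

(Dracula, Yara); (Giver, Heidi); (Walden, Heidi)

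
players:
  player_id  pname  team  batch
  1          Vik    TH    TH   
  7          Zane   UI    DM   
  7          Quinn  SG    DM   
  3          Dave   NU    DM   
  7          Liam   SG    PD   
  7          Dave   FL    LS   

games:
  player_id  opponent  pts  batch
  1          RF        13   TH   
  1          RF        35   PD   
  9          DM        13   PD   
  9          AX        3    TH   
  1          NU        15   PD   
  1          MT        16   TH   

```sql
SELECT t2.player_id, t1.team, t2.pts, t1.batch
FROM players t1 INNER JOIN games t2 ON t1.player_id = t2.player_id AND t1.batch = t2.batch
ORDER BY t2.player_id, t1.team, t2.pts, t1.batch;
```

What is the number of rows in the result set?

2

INNER JOIN keeps only pairs where the ON condition holds.
Matching on t1.player_id = t2.player_id AND t1.batch = t2.batch.
Matched pairs: 2.
Total: 2 rows.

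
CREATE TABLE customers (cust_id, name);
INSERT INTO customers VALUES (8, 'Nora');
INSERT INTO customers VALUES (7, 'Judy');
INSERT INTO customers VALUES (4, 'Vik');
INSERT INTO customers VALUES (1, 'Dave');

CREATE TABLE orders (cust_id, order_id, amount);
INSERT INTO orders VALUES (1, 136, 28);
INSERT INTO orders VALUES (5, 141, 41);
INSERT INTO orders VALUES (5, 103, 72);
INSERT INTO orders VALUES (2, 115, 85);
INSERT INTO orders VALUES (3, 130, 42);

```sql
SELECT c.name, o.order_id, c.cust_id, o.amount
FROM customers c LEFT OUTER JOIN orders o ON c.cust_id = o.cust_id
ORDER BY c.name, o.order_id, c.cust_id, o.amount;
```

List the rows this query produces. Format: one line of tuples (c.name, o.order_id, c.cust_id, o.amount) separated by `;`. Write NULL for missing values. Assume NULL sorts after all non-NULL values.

(Dave, 136, 1, 28); (Judy, NULL, 7, NULL); (Nora, NULL, 8, NULL); (Vik, NULL, 4, NULL)

LEFT JOIN keeps every row from `customers`; unmatched rows get NULL for `orders`'s columns.
Matching on c.cust_id = o.cust_id.
- c[0] cust_id=8 → no match; kept with NULLs on the o side.
- c[1] cust_id=7 → no match; kept with NULLs on the o side.
- c[2] cust_id=4 → no match; kept with NULLs on the o side.
- c[3] cust_id=1 → 1 match(es) in o → 1 row(s).
After projecting and ordering:
c.name | o.order_id | c.cust_id | o.amount
Dave | 136 | 1 | 28
Judy | NULL | 7 | NULL
Nora | NULL | 8 | NULL
Vik | NULL | 4 | NULL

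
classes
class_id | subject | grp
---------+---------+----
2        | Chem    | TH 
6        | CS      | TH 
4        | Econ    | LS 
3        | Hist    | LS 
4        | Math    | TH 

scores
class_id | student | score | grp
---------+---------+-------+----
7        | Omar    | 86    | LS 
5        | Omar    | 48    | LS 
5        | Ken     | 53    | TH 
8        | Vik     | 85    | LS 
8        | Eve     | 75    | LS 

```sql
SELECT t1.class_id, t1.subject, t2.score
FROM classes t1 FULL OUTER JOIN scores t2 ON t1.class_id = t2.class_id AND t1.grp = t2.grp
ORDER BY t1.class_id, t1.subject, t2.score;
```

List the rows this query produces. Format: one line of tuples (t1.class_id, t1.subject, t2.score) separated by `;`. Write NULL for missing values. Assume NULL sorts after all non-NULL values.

(2, Chem, NULL); (3, Hist, NULL); (4, Econ, NULL); (4, Math, NULL); (6, CS, NULL); (NULL, NULL, 48); (NULL, NULL, 53); (NULL, NULL, 75); (NULL, NULL, 85); (NULL, NULL, 86)

FULL OUTER JOIN keeps every row from both sides; unmatched rows get NULL for the other side's columns.
Matching on t1.class_id = t2.class_id AND t1.grp = t2.grp.
- t1 row (class_id=2, grp=TH): no match → kept, t2 columns NULL.
- t1 row (class_id=6, grp=TH): no match → kept, t2 columns NULL.
- t1 row (class_id=4, grp=LS): no match → kept, t2 columns NULL.
- t1 row (class_id=3, grp=LS): no match → kept, t2 columns NULL.
- t1 row (class_id=4, grp=TH): no match → kept, t2 columns NULL.
- 5 t2 row(s) had no t1 match → kept, t1 columns NULL.
After projecting and ordering:
t1.class_id | t1.subject | t2.score
2 | Chem | NULL
3 | Hist | NULL
4 | Econ | NULL
4 | Math | NULL
6 | CS | NULL
NULL | NULL | 48
NULL | NULL | 53
NULL | NULL | 75
NULL | NULL | 85
NULL | NULL | 86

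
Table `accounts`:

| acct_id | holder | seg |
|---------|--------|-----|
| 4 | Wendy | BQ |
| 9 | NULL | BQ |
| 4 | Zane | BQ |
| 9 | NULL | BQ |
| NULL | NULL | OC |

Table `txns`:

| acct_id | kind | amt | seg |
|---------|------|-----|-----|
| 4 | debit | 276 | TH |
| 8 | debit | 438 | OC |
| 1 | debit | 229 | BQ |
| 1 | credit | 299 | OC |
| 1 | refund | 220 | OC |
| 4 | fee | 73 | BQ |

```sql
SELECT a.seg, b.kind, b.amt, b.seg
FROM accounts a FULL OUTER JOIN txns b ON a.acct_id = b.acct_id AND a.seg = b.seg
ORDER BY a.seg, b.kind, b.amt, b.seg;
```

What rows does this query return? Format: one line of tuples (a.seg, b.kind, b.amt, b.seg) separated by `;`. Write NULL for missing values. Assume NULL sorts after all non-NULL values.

(BQ, fee, 73, BQ); (BQ, fee, 73, BQ); (BQ, NULL, NULL, NULL); (BQ, NULL, NULL, NULL); (OC, NULL, NULL, NULL); (NULL, credit, 299, OC); (NULL, debit, 229, BQ); (NULL, debit, 276, TH); (NULL, debit, 438, OC); (NULL, refund, 220, OC)

FULL OUTER JOIN keeps every row from both sides; unmatched rows get NULL for the other side's columns.
Matching on a.acct_id = b.acct_id AND a.seg = b.seg. A NULL in a compared column never satisfies the condition.
- acct_id=4, seg=BQ: 1 matching b row(s), so 1 row(s) emitted.
- acct_id=9, seg=BQ: no b row matches, row kept with b columns NULL.
- acct_id=4, seg=BQ: 1 matching b row(s), so 1 row(s) emitted.
- acct_id=9, seg=BQ: no b row matches, row kept with b columns NULL.
- acct_id=NULL, seg=OC: no b row matches, row kept with b columns NULL.
- plus 5 unmatched b row(s), each kept with NULL a columns.
After projecting and ordering:
a.seg | b.kind | b.amt | b.seg
BQ | fee | 73 | BQ
BQ | fee | 73 | BQ
BQ | NULL | NULL | NULL
BQ | NULL | NULL | NULL
OC | NULL | NULL | NULL
NULL | credit | 299 | OC
NULL | debit | 229 | BQ
NULL | debit | 276 | TH
NULL | debit | 438 | OC
NULL | refund | 220 | OC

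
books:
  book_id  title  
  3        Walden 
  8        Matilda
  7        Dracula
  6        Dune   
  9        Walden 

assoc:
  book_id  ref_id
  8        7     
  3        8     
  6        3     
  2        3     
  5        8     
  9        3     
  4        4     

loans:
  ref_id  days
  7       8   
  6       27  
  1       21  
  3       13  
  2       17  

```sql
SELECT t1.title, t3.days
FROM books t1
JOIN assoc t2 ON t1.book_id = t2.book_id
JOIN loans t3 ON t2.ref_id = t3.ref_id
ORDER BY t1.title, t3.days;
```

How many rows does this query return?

3

Evaluate left to right. First `books t1 INNER JOIN assoc t2` on book_id: 4 row(s).
Then INNER JOIN `loans t3` on ref_id: keep only rows whose t2.ref_id appears in t3.
Result: 3 row(s).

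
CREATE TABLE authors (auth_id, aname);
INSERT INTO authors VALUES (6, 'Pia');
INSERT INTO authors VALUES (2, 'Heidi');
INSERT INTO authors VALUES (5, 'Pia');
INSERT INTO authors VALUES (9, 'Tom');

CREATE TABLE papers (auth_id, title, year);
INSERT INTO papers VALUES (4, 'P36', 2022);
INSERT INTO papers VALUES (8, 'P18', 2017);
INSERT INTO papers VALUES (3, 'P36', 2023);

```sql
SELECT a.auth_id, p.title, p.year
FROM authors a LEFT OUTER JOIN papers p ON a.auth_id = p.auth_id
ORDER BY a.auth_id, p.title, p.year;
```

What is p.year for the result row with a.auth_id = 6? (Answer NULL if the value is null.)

LEFT JOIN keeps every row from `authors`; unmatched rows get NULL for `papers`'s columns.
Matching on a.auth_id = p.auth_id.
- auth_id=6: no p row matches, row kept with p columns NULL.
- auth_id=2: no p row matches, row kept with p columns NULL.
- auth_id=5: no p row matches, row kept with p columns NULL.
- auth_id=9: no p row matches, row kept with p columns NULL.

NULL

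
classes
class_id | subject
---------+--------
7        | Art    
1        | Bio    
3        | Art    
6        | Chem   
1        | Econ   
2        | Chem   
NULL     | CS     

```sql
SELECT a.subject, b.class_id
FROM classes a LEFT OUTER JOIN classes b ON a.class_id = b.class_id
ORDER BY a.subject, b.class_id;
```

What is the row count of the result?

LEFT JOIN keeps every row from `classes a`; unmatched rows get NULL for `classes b`'s columns.
Matching on a.class_id = b.class_id. A NULL in a compared column never satisfies the condition.
Matched pairs: 8; unmatched a rows kept: 1.
Total: 8 matched + 1 padded = 9 rows.

9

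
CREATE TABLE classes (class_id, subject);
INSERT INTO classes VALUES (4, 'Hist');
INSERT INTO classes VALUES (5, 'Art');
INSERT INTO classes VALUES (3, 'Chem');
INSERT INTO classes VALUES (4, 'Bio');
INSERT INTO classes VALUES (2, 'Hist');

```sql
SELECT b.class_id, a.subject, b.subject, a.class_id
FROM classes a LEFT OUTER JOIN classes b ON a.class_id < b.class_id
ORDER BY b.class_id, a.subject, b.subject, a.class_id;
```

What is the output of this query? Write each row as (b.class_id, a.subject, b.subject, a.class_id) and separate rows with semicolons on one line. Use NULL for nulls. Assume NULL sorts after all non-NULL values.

LEFT JOIN keeps every row from `classes a`; unmatched rows get NULL for `classes b`'s columns.
Matching on a.class_id < b.class_id.
- class_id=4: 1 matching b row(s), so 1 row(s) emitted.
- class_id=5: no b row matches, row kept with b columns NULL.
- class_id=3: 3 matching b row(s), so 3 row(s) emitted.
- class_id=4: 1 matching b row(s), so 1 row(s) emitted.
- class_id=2: 4 matching b row(s), so 4 row(s) emitted.
After projecting and ordering:
b.class_id | a.subject | b.subject | a.class_id
3 | Hist | Chem | 2
4 | Chem | Bio | 3
4 | Chem | Hist | 3
4 | Hist | Bio | 2
4 | Hist | Hist | 2
5 | Bio | Art | 4
5 | Chem | Art | 3
5 | Hist | Art | 2
5 | Hist | Art | 4
NULL | Art | NULL | 5

(3, Hist, Chem, 2); (4, Chem, Bio, 3); (4, Chem, Hist, 3); (4, Hist, Bio, 2); (4, Hist, Hist, 2); (5, Bio, Art, 4); (5, Chem, Art, 3); (5, Hist, Art, 2); (5, Hist, Art, 4); (NULL, Art, NULL, 5)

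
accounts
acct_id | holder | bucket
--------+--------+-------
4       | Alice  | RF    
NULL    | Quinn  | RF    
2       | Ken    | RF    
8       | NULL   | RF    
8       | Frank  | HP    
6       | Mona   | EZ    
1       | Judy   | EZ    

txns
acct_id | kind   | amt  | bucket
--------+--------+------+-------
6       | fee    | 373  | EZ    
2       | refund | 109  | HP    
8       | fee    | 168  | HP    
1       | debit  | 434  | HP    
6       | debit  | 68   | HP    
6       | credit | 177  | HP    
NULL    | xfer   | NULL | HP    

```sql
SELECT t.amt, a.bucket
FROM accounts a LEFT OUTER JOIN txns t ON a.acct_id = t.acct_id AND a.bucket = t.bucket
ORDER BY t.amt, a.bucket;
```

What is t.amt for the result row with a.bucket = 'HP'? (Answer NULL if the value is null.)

LEFT JOIN keeps every row from `accounts`; unmatched rows get NULL for `txns`'s columns.
Matching on a.acct_id = t.acct_id AND a.bucket = t.bucket. A NULL in a compared column never satisfies the condition.
Matched pairs: 2; unmatched a rows kept: 5.

168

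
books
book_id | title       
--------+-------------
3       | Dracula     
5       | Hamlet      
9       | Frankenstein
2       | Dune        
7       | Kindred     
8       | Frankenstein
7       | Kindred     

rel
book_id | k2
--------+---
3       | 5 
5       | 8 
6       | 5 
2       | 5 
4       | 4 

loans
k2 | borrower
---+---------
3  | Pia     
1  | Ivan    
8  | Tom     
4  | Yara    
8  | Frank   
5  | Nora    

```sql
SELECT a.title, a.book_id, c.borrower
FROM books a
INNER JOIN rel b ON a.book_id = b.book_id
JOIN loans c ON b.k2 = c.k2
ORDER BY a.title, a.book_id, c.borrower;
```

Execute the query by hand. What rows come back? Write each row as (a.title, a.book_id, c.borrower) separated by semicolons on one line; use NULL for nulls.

Evaluate left to right. First `books a INNER JOIN rel b` on book_id: 3 row(s).
Then INNER JOIN `loans c` on k2: keep only rows whose b.k2 appears in c.

(Dracula, 3, Nora); (Dune, 2, Nora); (Hamlet, 5, Frank); (Hamlet, 5, Tom)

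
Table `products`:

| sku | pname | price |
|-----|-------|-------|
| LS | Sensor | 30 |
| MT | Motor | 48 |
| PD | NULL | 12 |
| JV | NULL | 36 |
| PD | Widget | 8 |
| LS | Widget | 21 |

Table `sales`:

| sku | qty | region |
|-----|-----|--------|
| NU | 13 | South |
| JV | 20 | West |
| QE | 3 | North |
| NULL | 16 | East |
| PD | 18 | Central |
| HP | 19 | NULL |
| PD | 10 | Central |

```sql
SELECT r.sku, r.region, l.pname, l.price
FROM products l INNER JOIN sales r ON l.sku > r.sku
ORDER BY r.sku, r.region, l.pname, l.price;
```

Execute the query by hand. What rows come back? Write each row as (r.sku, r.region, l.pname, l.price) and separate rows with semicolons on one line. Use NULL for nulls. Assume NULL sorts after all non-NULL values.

INNER JOIN keeps only pairs where the ON condition holds.
Matching on l.sku > r.sku. A NULL in a compared column never satisfies the condition.
- sku=LS: 2 matching r row(s), so 2 row(s) emitted.
- sku=MT: 2 matching r row(s), so 2 row(s) emitted.
- sku=PD: 3 matching r row(s), so 3 row(s) emitted.
- sku=JV: 1 matching r row(s), so 1 row(s) emitted.
- sku=PD: 3 matching r row(s), so 3 row(s) emitted.
- sku=LS: 2 matching r row(s), so 2 row(s) emitted.

(HP, NULL, Motor, 48); (HP, NULL, Sensor, 30); (HP, NULL, Widget, 8); (HP, NULL, Widget, 21); (HP, NULL, NULL, 12); (HP, NULL, NULL, 36); (JV, West, Motor, 48); (JV, West, Sensor, 30); (JV, West, Widget, 8); (JV, West, Widget, 21); (JV, West, NULL, 12); (NU, South, Widget, 8); (NU, South, NULL, 12)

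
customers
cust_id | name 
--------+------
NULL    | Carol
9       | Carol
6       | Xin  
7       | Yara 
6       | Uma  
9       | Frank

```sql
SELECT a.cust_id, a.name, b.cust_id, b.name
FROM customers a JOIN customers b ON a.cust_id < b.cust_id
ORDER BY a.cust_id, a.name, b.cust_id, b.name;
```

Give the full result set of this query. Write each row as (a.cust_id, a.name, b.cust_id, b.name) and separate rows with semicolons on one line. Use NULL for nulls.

(6, Uma, 7, Yara); (6, Uma, 9, Carol); (6, Uma, 9, Frank); (6, Xin, 7, Yara); (6, Xin, 9, Carol); (6, Xin, 9, Frank); (7, Yara, 9, Carol); (7, Yara, 9, Frank)

INNER JOIN keeps only pairs where the ON condition holds.
Matching on a.cust_id < b.cust_id. A NULL in a compared column never satisfies the condition.
- a row (cust_id=NULL): no match → dropped.
- a row (cust_id=9): no match → dropped.
- a row (cust_id=6): matches 3 b row(s) → 3 output row(s).
- a row (cust_id=7): matches 2 b row(s) → 2 output row(s).
- a row (cust_id=6): matches 3 b row(s) → 3 output row(s).
- a row (cust_id=9): no match → dropped.
After projecting and ordering:
a.cust_id | a.name | b.cust_id | b.name
6 | Uma | 7 | Yara
6 | Uma | 9 | Carol
6 | Uma | 9 | Frank
6 | Xin | 7 | Yara
6 | Xin | 9 | Carol
6 | Xin | 9 | Frank
7 | Yara | 9 | Carol
7 | Yara | 9 | Frank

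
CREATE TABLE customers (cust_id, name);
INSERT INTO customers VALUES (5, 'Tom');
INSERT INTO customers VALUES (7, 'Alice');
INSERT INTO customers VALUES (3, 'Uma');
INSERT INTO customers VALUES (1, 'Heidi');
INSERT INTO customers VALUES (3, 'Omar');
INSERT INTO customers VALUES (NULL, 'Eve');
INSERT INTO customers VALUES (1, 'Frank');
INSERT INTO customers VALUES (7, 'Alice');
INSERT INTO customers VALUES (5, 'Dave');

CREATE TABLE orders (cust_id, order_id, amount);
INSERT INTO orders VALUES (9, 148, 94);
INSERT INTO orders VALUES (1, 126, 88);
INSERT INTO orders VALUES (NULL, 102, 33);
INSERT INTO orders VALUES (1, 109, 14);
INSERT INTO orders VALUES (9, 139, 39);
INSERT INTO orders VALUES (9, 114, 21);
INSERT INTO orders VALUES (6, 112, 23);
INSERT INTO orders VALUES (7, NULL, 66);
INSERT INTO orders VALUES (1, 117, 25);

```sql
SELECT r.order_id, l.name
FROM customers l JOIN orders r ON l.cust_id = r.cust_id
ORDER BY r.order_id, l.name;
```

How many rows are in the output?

INNER JOIN keeps only pairs where the ON condition holds.
Matching on l.cust_id = r.cust_id. A NULL in a compared column never satisfies the condition.
- cust_id=5: no matching r row, dropped.
- cust_id=7: 1 matching r row(s), so 1 row(s) emitted.
- cust_id=3: no matching r row, dropped.
- cust_id=1: 3 matching r row(s), so 3 row(s) emitted.
- cust_id=3: no matching r row, dropped.
- cust_id=NULL: no matching r row, dropped.
- cust_id=1: 3 matching r row(s), so 3 row(s) emitted.
- cust_id=7: 1 matching r row(s), so 1 row(s) emitted.
- cust_id=5: no matching r row, dropped.
Total: 8 rows.

8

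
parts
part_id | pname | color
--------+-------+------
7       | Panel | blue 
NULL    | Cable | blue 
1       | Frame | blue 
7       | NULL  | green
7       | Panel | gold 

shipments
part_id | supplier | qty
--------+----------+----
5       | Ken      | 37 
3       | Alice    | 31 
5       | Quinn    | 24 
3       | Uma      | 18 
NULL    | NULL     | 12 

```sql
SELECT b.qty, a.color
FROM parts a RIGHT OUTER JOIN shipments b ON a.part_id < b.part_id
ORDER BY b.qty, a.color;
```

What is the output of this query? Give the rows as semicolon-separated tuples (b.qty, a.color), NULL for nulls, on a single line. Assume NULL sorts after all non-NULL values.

(12, NULL); (18, blue); (24, blue); (31, blue); (37, blue)

RIGHT JOIN keeps every row from `shipments`; unmatched rows get NULL for `parts`'s columns.
Matching on a.part_id < b.part_id. A NULL in a compared column never satisfies the condition.
Matched pairs: 4; unmatched b rows kept: 1.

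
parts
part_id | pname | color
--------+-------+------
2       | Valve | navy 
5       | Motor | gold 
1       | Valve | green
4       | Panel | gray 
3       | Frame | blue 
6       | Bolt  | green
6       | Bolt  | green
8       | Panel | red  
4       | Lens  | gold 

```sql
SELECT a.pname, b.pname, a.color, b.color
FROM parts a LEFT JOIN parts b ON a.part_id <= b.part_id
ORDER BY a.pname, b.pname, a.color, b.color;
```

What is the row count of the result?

47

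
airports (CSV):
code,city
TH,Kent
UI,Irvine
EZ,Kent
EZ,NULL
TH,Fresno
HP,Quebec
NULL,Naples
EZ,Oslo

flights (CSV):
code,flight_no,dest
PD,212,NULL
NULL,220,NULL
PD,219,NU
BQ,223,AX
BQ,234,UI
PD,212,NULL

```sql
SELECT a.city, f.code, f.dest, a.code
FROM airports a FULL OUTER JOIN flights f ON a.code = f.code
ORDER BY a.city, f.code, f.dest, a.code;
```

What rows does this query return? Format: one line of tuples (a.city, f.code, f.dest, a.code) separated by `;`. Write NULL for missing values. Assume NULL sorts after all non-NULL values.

FULL OUTER JOIN keeps every row from both sides; unmatched rows get NULL for the other side's columns.
Matching on a.code = f.code. A NULL in a compared column never satisfies the condition.
Matched pairs: 0; unmatched a rows kept: 8; unmatched f rows kept: 6.

(Fresno, NULL, NULL, TH); (Irvine, NULL, NULL, UI); (Kent, NULL, NULL, EZ); (Kent, NULL, NULL, TH); (Naples, NULL, NULL, NULL); (Oslo, NULL, NULL, EZ); (Quebec, NULL, NULL, HP); (NULL, BQ, AX, NULL); (NULL, BQ, UI, NULL); (NULL, PD, NU, NULL); (NULL, PD, NULL, NULL); (NULL, PD, NULL, NULL); (NULL, NULL, NULL, EZ); (NULL, NULL, NULL, NULL)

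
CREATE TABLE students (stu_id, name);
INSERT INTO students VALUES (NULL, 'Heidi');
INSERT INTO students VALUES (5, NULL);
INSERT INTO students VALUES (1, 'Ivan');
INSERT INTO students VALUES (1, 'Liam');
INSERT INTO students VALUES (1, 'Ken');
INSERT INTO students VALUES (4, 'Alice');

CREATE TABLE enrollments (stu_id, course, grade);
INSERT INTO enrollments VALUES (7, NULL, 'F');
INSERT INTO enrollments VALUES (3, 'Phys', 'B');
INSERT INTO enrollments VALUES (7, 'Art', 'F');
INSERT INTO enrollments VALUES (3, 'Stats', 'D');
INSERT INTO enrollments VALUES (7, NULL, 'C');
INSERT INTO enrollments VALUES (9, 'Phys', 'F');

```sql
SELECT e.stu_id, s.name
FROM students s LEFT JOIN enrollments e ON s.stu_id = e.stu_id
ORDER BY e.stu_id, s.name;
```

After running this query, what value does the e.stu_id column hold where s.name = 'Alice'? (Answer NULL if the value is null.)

LEFT JOIN keeps every row from `students`; unmatched rows get NULL for `enrollments`'s columns.
Matching on s.stu_id = e.stu_id. A NULL in a compared column never satisfies the condition.
Matched pairs: 0; unmatched s rows kept: 6.

NULL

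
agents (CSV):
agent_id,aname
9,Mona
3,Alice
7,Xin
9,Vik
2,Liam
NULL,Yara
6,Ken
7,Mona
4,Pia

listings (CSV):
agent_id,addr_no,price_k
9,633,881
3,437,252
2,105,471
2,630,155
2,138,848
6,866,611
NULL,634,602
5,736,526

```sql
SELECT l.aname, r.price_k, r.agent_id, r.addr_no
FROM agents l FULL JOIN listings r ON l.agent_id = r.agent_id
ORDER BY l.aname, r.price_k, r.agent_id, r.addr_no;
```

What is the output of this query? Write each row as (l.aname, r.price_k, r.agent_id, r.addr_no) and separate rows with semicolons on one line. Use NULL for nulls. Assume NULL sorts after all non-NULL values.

(Alice, 252, 3, 437); (Ken, 611, 6, 866); (Liam, 155, 2, 630); (Liam, 471, 2, 105); (Liam, 848, 2, 138); (Mona, 881, 9, 633); (Mona, NULL, NULL, NULL); (Pia, NULL, NULL, NULL); (Vik, 881, 9, 633); (Xin, NULL, NULL, NULL); (Yara, NULL, NULL, NULL); (NULL, 526, 5, 736); (NULL, 602, NULL, 634)

FULL OUTER JOIN keeps every row from both sides; unmatched rows get NULL for the other side's columns.
Matching on l.agent_id = r.agent_id. A NULL in a compared column never satisfies the condition.
- agent_id=9: 1 matching r row(s), so 1 row(s) emitted.
- agent_id=3: 1 matching r row(s), so 1 row(s) emitted.
- agent_id=7: no r row matches, row kept with r columns NULL.
- agent_id=9: 1 matching r row(s), so 1 row(s) emitted.
- agent_id=2: 3 matching r row(s), so 3 row(s) emitted.
- agent_id=NULL: no r row matches, row kept with r columns NULL.
- agent_id=6: 1 matching r row(s), so 1 row(s) emitted.
- agent_id=7: no r row matches, row kept with r columns NULL.
- agent_id=4: no r row matches, row kept with r columns NULL.
- 2 r row(s) had no l match → kept, l columns NULL.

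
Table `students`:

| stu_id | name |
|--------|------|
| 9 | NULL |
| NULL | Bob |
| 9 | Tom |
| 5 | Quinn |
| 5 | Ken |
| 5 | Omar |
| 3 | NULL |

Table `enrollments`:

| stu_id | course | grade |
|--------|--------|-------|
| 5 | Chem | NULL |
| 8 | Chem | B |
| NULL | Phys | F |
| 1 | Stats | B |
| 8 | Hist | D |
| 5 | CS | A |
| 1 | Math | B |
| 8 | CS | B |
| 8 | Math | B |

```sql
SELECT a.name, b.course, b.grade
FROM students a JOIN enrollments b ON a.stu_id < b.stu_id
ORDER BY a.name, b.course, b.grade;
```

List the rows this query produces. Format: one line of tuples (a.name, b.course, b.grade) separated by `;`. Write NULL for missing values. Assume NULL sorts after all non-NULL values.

(Ken, CS, B); (Ken, Chem, B); (Ken, Hist, D); (Ken, Math, B); (Omar, CS, B); (Omar, Chem, B); (Omar, Hist, D); (Omar, Math, B); (Quinn, CS, B); (Quinn, Chem, B); (Quinn, Hist, D); (Quinn, Math, B); (NULL, CS, A); (NULL, CS, B); (NULL, Chem, B); (NULL, Chem, NULL); (NULL, Hist, D); (NULL, Math, B)

INNER JOIN keeps only pairs where the ON condition holds.
Matching on a.stu_id < b.stu_id. A NULL in a compared column never satisfies the condition.
Matched pairs: 18.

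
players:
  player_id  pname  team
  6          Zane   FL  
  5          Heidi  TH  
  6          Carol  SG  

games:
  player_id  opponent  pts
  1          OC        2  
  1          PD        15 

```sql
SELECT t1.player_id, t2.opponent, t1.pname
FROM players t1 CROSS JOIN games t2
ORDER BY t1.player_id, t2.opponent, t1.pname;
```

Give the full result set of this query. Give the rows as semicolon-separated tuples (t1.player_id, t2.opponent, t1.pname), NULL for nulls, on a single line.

(5, OC, Heidi); (5, PD, Heidi); (6, OC, Carol); (6, OC, Zane); (6, PD, Carol); (6, PD, Zane)

CROSS JOIN pairs every row of `players` with every row of `games`: 3 × 2 = 6 rows.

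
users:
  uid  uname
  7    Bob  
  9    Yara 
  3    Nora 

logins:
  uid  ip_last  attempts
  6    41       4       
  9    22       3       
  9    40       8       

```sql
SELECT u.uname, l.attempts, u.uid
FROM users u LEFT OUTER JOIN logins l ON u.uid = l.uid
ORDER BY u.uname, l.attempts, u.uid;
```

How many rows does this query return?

LEFT JOIN keeps every row from `users`; unmatched rows get NULL for `logins`'s columns.
Matching on u.uid = l.uid.
- u[0] uid=7 → no match; kept with NULLs on the l side.
- u[1] uid=9 → 2 match(es) in l → 2 row(s).
- u[2] uid=3 → no match; kept with NULLs on the l side.
Total: 2 matched + 2 padded = 4 rows.

4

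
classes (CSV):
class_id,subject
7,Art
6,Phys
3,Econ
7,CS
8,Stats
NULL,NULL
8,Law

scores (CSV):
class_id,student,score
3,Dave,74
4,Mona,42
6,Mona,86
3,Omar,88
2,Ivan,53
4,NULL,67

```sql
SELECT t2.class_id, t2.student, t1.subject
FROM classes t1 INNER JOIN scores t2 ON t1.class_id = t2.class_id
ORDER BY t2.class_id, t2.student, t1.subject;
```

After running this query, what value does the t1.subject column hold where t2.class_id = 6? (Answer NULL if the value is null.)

INNER JOIN keeps only pairs where the ON condition holds.
Matching on t1.class_id = t2.class_id. A NULL in a compared column never satisfies the condition.
Matched pairs: 3.

Phys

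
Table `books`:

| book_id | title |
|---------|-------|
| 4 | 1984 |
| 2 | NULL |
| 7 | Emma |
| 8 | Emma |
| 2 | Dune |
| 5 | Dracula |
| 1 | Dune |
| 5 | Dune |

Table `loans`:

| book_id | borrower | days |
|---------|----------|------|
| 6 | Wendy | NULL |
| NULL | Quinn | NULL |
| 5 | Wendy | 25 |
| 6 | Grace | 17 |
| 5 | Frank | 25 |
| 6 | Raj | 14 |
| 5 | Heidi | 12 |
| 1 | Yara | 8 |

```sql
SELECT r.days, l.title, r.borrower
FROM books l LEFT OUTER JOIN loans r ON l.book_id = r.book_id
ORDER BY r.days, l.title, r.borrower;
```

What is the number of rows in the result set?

12

LEFT JOIN keeps every row from `books`; unmatched rows get NULL for `loans`'s columns.
Matching on l.book_id = r.book_id. A NULL in a compared column never satisfies the condition.
- l row (book_id=4): no match → kept, r columns NULL.
- l row (book_id=2): no match → kept, r columns NULL.
- l row (book_id=7): no match → kept, r columns NULL.
- l row (book_id=8): no match → kept, r columns NULL.
- l row (book_id=2): no match → kept, r columns NULL.
- l row (book_id=5): matches 3 r row(s) → 3 output row(s).
- l row (book_id=1): matches 1 r row(s) → 1 output row(s).
- l row (book_id=5): matches 3 r row(s) → 3 output row(s).
Total: 7 matched + 5 padded = 12 rows.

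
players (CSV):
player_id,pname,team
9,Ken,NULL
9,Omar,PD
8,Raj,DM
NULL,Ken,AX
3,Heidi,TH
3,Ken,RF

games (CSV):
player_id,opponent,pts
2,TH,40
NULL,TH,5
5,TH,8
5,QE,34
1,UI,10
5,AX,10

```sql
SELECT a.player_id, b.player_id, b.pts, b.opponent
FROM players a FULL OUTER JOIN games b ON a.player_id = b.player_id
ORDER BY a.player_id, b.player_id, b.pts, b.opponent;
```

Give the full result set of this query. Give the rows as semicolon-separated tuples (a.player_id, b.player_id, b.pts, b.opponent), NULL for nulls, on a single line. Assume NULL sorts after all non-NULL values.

(3, NULL, NULL, NULL); (3, NULL, NULL, NULL); (8, NULL, NULL, NULL); (9, NULL, NULL, NULL); (9, NULL, NULL, NULL); (NULL, 1, 10, UI); (NULL, 2, 40, TH); (NULL, 5, 8, TH); (NULL, 5, 10, AX); (NULL, 5, 34, QE); (NULL, NULL, 5, TH); (NULL, NULL, NULL, NULL)

FULL OUTER JOIN keeps every row from both sides; unmatched rows get NULL for the other side's columns.
Matching on a.player_id = b.player_id. A NULL in a compared column never satisfies the condition.
- player_id=9: no b row matches, row kept with b columns NULL.
- player_id=9: no b row matches, row kept with b columns NULL.
- player_id=8: no b row matches, row kept with b columns NULL.
- player_id=NULL: no b row matches, row kept with b columns NULL.
- player_id=3: no b row matches, row kept with b columns NULL.
- player_id=3: no b row matches, row kept with b columns NULL.
- plus 6 unmatched b row(s), each kept with NULL a columns.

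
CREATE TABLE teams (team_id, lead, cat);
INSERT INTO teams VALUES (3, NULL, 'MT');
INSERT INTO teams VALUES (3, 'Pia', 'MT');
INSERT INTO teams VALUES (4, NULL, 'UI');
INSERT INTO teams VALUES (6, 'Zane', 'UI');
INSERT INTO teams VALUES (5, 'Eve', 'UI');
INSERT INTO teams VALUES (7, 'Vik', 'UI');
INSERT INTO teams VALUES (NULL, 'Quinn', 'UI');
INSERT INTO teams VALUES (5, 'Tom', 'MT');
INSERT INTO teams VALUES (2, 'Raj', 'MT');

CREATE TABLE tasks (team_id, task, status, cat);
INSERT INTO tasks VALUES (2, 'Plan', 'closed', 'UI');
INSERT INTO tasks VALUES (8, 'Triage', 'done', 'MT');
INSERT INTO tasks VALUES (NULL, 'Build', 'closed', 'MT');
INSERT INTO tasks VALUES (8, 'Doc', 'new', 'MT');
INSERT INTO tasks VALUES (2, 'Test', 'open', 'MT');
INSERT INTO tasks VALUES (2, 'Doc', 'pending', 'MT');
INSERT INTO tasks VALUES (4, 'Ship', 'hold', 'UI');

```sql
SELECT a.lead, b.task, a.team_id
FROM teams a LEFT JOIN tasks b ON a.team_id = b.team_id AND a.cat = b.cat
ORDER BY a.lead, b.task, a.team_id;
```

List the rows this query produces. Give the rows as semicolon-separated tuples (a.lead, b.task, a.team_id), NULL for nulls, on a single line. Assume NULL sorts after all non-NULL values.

(Eve, NULL, 5); (Pia, NULL, 3); (Quinn, NULL, NULL); (Raj, Doc, 2); (Raj, Test, 2); (Tom, NULL, 5); (Vik, NULL, 7); (Zane, NULL, 6); (NULL, Ship, 4); (NULL, NULL, 3)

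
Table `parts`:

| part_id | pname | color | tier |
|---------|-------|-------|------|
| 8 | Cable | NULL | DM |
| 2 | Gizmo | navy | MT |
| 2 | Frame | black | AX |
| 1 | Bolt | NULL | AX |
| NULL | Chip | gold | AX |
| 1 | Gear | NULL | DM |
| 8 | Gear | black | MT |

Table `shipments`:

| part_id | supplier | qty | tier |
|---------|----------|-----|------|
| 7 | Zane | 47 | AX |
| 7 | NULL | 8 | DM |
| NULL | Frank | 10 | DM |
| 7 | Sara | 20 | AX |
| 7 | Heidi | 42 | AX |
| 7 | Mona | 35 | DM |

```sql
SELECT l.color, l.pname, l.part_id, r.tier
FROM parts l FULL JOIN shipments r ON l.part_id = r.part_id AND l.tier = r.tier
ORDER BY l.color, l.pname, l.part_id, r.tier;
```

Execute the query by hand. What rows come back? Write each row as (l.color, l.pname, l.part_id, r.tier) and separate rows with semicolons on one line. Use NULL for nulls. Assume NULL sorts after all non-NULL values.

(black, Frame, 2, NULL); (black, Gear, 8, NULL); (gold, Chip, NULL, NULL); (navy, Gizmo, 2, NULL); (NULL, Bolt, 1, NULL); (NULL, Cable, 8, NULL); (NULL, Gear, 1, NULL); (NULL, NULL, NULL, AX); (NULL, NULL, NULL, AX); (NULL, NULL, NULL, AX); (NULL, NULL, NULL, DM); (NULL, NULL, NULL, DM); (NULL, NULL, NULL, DM)

FULL OUTER JOIN keeps every row from both sides; unmatched rows get NULL for the other side's columns.
Matching on l.part_id = r.part_id AND l.tier = r.tier. A NULL in a compared column never satisfies the condition.
- l (part_id=8, tier=DM) has no partner → padded with NULL.
- l (part_id=2, tier=MT) has no partner → padded with NULL.
- l (part_id=2, tier=AX) has no partner → padded with NULL.
- l (part_id=1, tier=AX) has no partner → padded with NULL.
- l (part_id=NULL, tier=AX) has no partner → padded with NULL.
- l (part_id=1, tier=DM) has no partner → padded with NULL.
- l (part_id=8, tier=MT) has no partner → padded with NULL.
- 6 r row(s) had no l match → kept, l columns NULL.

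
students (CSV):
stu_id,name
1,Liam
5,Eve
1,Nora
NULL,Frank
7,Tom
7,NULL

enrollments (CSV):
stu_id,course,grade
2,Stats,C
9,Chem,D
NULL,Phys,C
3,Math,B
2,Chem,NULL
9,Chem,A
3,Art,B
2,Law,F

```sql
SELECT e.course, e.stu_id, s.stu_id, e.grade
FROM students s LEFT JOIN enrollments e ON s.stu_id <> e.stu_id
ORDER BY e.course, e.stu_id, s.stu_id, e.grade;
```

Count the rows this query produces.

LEFT JOIN keeps every row from `students`; unmatched rows get NULL for `enrollments`'s columns.
Matching on s.stu_id <> e.stu_id. A NULL in a compared column never satisfies the condition.
- stu_id=1: 7 matching e row(s), so 7 row(s) emitted.
- stu_id=5: 7 matching e row(s), so 7 row(s) emitted.
- stu_id=1: 7 matching e row(s), so 7 row(s) emitted.
- stu_id=NULL: no e row matches, row kept with e columns NULL.
- stu_id=7: 7 matching e row(s), so 7 row(s) emitted.
- stu_id=7: 7 matching e row(s), so 7 row(s) emitted.
Total: 35 matched + 1 padded = 36 rows.

36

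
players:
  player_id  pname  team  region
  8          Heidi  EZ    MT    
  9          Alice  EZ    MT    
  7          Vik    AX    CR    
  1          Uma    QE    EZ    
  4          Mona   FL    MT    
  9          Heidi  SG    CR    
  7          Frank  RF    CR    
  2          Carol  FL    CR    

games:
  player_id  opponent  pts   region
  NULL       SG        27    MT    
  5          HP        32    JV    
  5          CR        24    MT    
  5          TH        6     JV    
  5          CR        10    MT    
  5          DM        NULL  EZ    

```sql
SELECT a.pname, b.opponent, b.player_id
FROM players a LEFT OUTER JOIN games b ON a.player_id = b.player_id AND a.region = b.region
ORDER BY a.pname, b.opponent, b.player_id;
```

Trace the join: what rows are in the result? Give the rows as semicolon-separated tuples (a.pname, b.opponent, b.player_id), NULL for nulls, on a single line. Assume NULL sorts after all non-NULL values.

(Alice, NULL, NULL); (Carol, NULL, NULL); (Frank, NULL, NULL); (Heidi, NULL, NULL); (Heidi, NULL, NULL); (Mona, NULL, NULL); (Uma, NULL, NULL); (Vik, NULL, NULL)

LEFT JOIN keeps every row from `players`; unmatched rows get NULL for `games`'s columns.
Matching on a.player_id = b.player_id AND a.region = b.region. A NULL in a compared column never satisfies the condition.
Matched pairs: 0; unmatched a rows kept: 8.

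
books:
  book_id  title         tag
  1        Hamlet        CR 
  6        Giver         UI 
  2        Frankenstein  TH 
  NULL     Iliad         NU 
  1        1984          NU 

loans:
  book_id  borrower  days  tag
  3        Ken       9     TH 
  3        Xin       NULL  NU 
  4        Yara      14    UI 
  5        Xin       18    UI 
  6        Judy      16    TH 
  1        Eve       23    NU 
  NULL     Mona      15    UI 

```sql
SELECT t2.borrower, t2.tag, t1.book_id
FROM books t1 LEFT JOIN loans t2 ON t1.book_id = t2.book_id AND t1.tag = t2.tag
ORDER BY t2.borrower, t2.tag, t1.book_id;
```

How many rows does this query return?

5

LEFT JOIN keeps every row from `books`; unmatched rows get NULL for `loans`'s columns.
Matching on t1.book_id = t2.book_id AND t1.tag = t2.tag. A NULL in a compared column never satisfies the condition.
- t1[0] book_id=1, tag=CR → no match; kept with NULLs on the t2 side.
- t1[1] book_id=6, tag=UI → no match; kept with NULLs on the t2 side.
- t1[2] book_id=2, tag=TH → no match; kept with NULLs on the t2 side.
- t1[3] book_id=NULL, tag=NU → no match; kept with NULLs on the t2 side.
- t1[4] book_id=1, tag=NU → 1 match(es) in t2 → 1 row(s).
Total: 1 matched + 4 padded = 5 rows.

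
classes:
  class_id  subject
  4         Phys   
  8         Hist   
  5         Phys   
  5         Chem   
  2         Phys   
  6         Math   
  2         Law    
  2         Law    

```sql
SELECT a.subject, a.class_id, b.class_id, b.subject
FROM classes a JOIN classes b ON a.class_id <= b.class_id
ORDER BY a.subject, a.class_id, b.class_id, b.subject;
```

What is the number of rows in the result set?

INNER JOIN keeps only pairs where the ON condition holds.
Matching on a.class_id <= b.class_id.
- a[0] class_id=4 → 5 match(es) in b → 5 row(s).
- a[1] class_id=8 → 1 match(es) in b → 1 row(s).
- a[2] class_id=5 → 4 match(es) in b → 4 row(s).
- a[3] class_id=5 → 4 match(es) in b → 4 row(s).
- a[4] class_id=2 → 8 match(es) in b → 8 row(s).
- a[5] class_id=6 → 2 match(es) in b → 2 row(s).
- a[6] class_id=2 → 8 match(es) in b → 8 row(s).
- a[7] class_id=2 → 8 match(es) in b → 8 row(s).
Total: 40 rows.

40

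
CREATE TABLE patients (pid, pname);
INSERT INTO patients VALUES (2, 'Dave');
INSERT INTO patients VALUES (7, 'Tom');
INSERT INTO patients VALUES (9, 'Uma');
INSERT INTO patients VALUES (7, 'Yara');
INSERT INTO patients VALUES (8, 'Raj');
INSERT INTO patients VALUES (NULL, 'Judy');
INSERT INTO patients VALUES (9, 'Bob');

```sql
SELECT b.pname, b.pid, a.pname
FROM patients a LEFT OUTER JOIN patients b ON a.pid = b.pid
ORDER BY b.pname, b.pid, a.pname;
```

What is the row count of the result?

11

LEFT JOIN keeps every row from `patients a`; unmatched rows get NULL for `patients b`'s columns.
Matching on a.pid = b.pid. A NULL in a compared column never satisfies the condition.
- a[0] pid=2 → 1 match(es) in b → 1 row(s).
- a[1] pid=7 → 2 match(es) in b → 2 row(s).
- a[2] pid=9 → 2 match(es) in b → 2 row(s).
- a[3] pid=7 → 2 match(es) in b → 2 row(s).
- a[4] pid=8 → 1 match(es) in b → 1 row(s).
- a[5] pid=NULL → no match; kept with NULLs on the b side.
- a[6] pid=9 → 2 match(es) in b → 2 row(s).
Total: 10 matched + 1 padded = 11 rows.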